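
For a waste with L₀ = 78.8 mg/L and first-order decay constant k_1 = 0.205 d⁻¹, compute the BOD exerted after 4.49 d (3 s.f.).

y ≈ 47.4 mg/L

y_t = L₀(1 − e^(−k_1 t)) = 78.8 × (1 − e^(−0.205×4.49))
= 78.8 × (1 − 0.3983) = 78.8 × 0.6017 = 47.41 mg/L.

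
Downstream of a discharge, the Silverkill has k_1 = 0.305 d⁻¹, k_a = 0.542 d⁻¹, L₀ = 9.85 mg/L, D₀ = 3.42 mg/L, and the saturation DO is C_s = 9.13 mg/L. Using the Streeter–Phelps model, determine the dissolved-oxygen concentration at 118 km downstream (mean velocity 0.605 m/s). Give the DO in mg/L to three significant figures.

Travel time t = x/v = 118 km / (0.605 m/s) = 118000 m / 0.605 m/s = 195000 s = 2.257 d.
k_1 L₀/(k_a−k_1) = 0.305×9.85/(0.542−0.305) = 3.004/0.2370 = 12.68 mg/L.
e^(−k_1 t) = e^(−0.305×2.257) = 0.5023; e^(−k_a t) = e^(−0.542×2.257) = 0.2942.
D = 12.68 × (0.5023 − 0.2942) + 3.42 × 0.2942 = 2.638 + 1.006 = 3.644 mg/L.
DO = C_s − D = 9.13 − 3.644 = 5.486 mg/L.

DO ≈ 5.49 mg/L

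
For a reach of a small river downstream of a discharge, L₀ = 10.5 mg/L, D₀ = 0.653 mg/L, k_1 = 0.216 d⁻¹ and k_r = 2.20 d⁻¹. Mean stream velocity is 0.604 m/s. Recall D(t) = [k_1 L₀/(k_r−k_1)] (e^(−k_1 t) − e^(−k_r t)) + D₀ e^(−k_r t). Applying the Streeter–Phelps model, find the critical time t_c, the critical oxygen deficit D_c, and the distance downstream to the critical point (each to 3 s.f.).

At the critical point dD/dt = 0, so k_1 L₀ e^(−k_1 t) = k_r D. Substituting D(t) from the Streeter–Phelps equation and solving for t gives
t_c = ln[(k_r/k_1)(1 − D₀(k_r−k_1)/(k_1 L₀))] / (k_r−k_1).
Here k_r−k_1 = 1.984 d⁻¹ and 1 − D₀(k_r−k_1)/(k_1 L₀) = 1 − 0.653×1.984/(0.216×10.5) = 0.4288, so
t_c = ln(10.19 × 0.4288) / 1.984 = 1.474 / 1.984 = 0.7430 d.
L(t_c) = L₀ e^(−k_1 t_c) = 10.5 × 0.8517 = 8.943 mg/L, and at the critical point k_r D_c = k_1 L, so D_c = (0.216/2.20) × 8.943 = 0.8781 mg/L.
x_c = v t_c = 0.604 m/s × 0.7430 d × 86400 s/d = 38770 m ≈ 38.8 km.

t_c ≈ 0.743 d; D_c ≈ 0.878 mg/L; x_c ≈ 38.8 km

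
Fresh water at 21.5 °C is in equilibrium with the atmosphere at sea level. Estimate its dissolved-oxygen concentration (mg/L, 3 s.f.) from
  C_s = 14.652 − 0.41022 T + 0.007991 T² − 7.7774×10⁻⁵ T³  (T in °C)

C_s = 14.652 − 0.41022×21.5 + 0.007991×21.5² − 7.7774×10⁻⁵×21.5³ = 8.753 mg/L.

C_s ≈ 8.75 mg/L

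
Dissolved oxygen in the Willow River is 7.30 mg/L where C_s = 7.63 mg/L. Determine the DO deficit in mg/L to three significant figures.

D = C_s − C = 7.63 − 7.30 = 0.330 mg/L.

D ≈ 0.330 mg/L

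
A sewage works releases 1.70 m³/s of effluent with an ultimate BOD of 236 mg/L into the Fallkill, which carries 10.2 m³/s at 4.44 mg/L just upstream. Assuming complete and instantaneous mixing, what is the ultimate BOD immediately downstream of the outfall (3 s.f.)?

Flow-weighted mixing: C = (Q_r C_r + Q_w C_w)/(Q_r + Q_w)
= (10.2×4.44 + 1.70×236)/(10.2 + 1.70) = 446.5/11.90 = 37.52 mg/L.

37.5 mg/L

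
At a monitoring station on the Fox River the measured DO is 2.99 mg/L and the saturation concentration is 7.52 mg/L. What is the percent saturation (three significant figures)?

39.8 % saturation

% saturation = C/C_s × 100 = 2.99/7.52 × 100 = 39.8 %.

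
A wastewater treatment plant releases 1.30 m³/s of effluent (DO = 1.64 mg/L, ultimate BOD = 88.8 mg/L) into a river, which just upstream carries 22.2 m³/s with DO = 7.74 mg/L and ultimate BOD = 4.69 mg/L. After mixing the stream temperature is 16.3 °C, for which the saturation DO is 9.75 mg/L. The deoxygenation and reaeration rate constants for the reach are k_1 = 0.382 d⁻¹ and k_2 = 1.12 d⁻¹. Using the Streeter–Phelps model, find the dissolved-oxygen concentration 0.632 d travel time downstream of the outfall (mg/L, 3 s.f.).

Mixed DO = (22.2×7.74 + 1.30×1.64)/(22.2+1.30) = 174.0/23.50 = 7.403 mg/L.
Mixed L₀ = (22.2×4.69 + 1.30×88.8)/(23.50) = 219.6/23.50 = 9.343 mg/L.
Initial deficit D₀ = C_s − DO₀ = 9.75 − 7.403 = 2.347 mg/L.
D(0.632) = [0.382×9.343/(1.12−0.382)](e^(−0.382×0.632) − e^(−1.12×0.632)) + 2.347 e^(−1.12×0.632)
= 4.836 × (0.7855 − 0.4927) + 2.347 × 0.4927 = 2.573 mg/L.
DO = 9.75 − 2.573 = 7.177 mg/L.

DO ≈ 7.18 mg/L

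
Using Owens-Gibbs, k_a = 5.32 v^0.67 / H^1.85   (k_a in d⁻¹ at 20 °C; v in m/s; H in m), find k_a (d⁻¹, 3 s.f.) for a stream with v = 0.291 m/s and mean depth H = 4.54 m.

k_a = 5.32 × 0.291^0.67 / 4.54^1.85 = 5.32 × 0.4373 / 16.43 = 0.1416 d⁻¹.

k_a ≈ 0.142 d⁻¹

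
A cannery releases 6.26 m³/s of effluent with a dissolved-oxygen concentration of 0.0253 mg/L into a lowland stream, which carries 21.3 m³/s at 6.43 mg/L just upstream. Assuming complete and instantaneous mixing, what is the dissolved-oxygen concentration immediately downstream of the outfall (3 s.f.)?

Flow-weighted mixing: C = (Q_r C_r + Q_w C_w)/(Q_r + Q_w)
= (21.3×6.43 + 6.26×0.0253)/(21.3 + 6.26) = 137.1/27.56 = 4.975 mg/L.

4.98 mg/L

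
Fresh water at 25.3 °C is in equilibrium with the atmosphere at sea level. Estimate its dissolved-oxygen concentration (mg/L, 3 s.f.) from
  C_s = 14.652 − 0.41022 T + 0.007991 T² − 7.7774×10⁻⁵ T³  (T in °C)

C_s = 14.652 − 0.41022×25.3 + 0.007991×25.3² − 7.7774×10⁻⁵×25.3³ = 8.129 mg/L.

C_s ≈ 8.13 mg/L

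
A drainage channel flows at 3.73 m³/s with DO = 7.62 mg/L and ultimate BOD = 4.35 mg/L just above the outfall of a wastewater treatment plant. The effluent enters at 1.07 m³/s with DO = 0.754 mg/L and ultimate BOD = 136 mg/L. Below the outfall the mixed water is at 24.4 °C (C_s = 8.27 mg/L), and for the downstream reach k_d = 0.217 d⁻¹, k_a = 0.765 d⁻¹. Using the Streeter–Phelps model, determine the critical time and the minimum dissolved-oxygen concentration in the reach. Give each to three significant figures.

t_c ≈ 1.97 d; minimum DO ≈ 2.04 mg/L

Mixed DO = (3.73×7.62 + 1.07×0.754)/(3.73+1.07) = 29.23/4.800 = 6.089 mg/L.
Mixed L₀ = (3.73×4.35 + 1.07×136)/(4.800) = 161.7/4.800 = 33.70 mg/L.
Initial deficit D₀ = C_s − DO₀ = 8.27 − 6.089 = 2.181 mg/L.
t_c = (1/0.5480) ln[(0.765/0.217)(1 − 2.181×0.5480/(0.217×33.70))] = 1.825 × ln(2.949) = 1.974 d.
D_c = (0.217/0.765) × 33.70 × e^(−0.217×1.974) = 0.2837 × 33.70 × 0.6516 = 6.229 mg/L.
Minimum DO = 8.27 − 6.229 = 2.041 mg/L.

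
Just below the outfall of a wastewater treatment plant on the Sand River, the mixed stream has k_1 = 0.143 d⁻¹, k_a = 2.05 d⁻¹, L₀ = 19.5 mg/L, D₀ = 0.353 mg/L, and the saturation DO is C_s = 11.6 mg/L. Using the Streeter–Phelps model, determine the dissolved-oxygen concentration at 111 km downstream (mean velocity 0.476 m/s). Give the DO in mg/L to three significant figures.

DO ≈ 10.6 mg/L

Travel time t = x/v = 111 km / (0.476 m/s) = 111000 m / 0.476 m/s = 233200 s = 2.699 d.
k_1 L₀/(k_a−k_1) = 0.143×19.5/(2.05−0.143) = 2.788/1.907 = 1.462 mg/L.
e^(−k_1 t) = e^(−0.143×2.699) = 0.6798; e^(−k_a t) = e^(−2.05×2.699) = 0.003954.
D = 1.462 × (0.6798 − 0.003954) + 0.353 × 0.003954 = 0.9883 + 0.001396 = 0.9896 mg/L.
DO = C_s − D = 11.6 − 0.9896 = 10.61 mg/L.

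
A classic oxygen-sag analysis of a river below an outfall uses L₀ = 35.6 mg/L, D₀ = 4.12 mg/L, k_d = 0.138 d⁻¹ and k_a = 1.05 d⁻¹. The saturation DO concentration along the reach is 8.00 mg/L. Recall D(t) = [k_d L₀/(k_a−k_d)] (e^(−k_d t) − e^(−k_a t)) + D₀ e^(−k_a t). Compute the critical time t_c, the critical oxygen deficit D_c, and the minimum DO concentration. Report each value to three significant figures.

t_c = [1/(k_a−k_d)] ln[(k_a/k_d)(1 − D₀(k_a−k_d)/(k_d L₀))]
= [1/(1.05−0.138)] ln[(1.05/0.138)(1 − 4.12×0.9120/(0.138×35.6))]
= (1/0.9120) ln[7.609 × 0.2352] = 1.096 × ln(1.789) = 1.096 × 0.5819 = 0.6380 d.
D_c = (k_d/k_a) L₀ e^(−k_d t_c) = (0.138/1.05) × 35.6 × e^(−0.138×0.6380) = 0.1314 × 35.6 × 0.9157 = 4.285 mg/L.
Minimum DO = C_s − D_c = 8.00 − 4.285 = 3.715 mg/L.

t_c ≈ 0.638 d; D_c ≈ 4.28 mg/L; min DO ≈ 3.72 mg/L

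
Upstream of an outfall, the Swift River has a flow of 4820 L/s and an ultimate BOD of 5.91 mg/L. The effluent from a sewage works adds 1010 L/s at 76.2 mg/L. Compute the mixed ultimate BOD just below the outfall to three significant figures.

Flow-weighted mixing: C = (Q_r C_r + Q_w C_w)/(Q_r + Q_w)
= (4820×5.91 + 1010×76.2)/(4820 + 1010) = 105400/5830 = 18.09 mg/L.

18.1 mg/L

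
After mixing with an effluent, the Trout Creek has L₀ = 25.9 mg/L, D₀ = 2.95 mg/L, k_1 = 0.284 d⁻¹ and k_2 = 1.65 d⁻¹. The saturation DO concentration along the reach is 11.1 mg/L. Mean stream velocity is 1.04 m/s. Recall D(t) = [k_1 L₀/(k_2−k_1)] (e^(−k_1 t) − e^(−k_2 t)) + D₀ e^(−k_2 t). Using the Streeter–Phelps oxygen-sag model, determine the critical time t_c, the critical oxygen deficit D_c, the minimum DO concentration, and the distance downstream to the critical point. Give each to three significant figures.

t_c = [1/(k_2−k_1)] ln[(k_2/k_1)(1 − D₀(k_2−k_1)/(k_1 L₀))]
= [1/(1.65−0.284)] ln[(1.65/0.284)(1 − 2.95×1.366/(0.284×25.9))]
= (1/1.366) ln[5.810 × 0.4522] = 0.7321 × ln(2.627) = 0.7321 × 0.9658 = 0.7071 d.
L(t_c) = L₀ e^(−k_1 t_c) = 25.9 × 0.8181 = 21.19 mg/L, and at the critical point k_2 D_c = k_1 L, so D_c = (0.284/1.65) × 21.19 = 3.647 mg/L.
Minimum DO = C_s − D_c = 11.1 − 3.647 = 7.453 mg/L.
x_c = v t_c = 1.04 m/s × 0.7071 d × 86400 s/d = 63530 m ≈ 63.5 km.

t_c ≈ 0.707 d; D_c ≈ 3.65 mg/L; min DO ≈ 7.45 mg/L; x_c ≈ 63.5 km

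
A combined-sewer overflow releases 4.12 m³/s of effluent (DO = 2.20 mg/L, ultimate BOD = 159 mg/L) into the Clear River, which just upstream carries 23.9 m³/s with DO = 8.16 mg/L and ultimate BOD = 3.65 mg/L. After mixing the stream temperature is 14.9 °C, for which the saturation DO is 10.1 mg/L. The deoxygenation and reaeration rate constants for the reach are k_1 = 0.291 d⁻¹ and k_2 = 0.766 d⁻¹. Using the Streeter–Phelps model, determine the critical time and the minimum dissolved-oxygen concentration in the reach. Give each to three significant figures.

Mixed DO = (23.9×8.16 + 4.12×2.20)/(23.9+4.12) = 204.1/28.02 = 7.284 mg/L.
Mixed L₀ = (23.9×3.65 + 4.12×159)/(28.02) = 742.3/28.02 = 26.49 mg/L.
Initial deficit D₀ = C_s − DO₀ = 10.1 − 7.284 = 2.816 mg/L.
t_c = (1/0.4750) ln[(0.766/0.291)(1 − 2.816×0.4750/(0.291×26.49))] = 2.105 × ln(2.176) = 1.636 d.
D_c = (0.291/0.766) × 26.49 × e^(−0.291×1.636) = 0.3799 × 26.49 × 0.6212 = 6.251 mg/L.
Minimum DO = 10.1 − 6.251 = 3.849 mg/L.

t_c ≈ 1.64 d; minimum DO ≈ 3.85 mg/L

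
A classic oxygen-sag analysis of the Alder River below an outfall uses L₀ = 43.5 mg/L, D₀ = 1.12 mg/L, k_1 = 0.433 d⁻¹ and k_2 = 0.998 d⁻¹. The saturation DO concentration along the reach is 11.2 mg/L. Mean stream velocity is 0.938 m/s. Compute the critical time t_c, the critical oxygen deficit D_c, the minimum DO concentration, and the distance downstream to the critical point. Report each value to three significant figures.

t_c ≈ 1.42 d; D_c ≈ 10.2 mg/L; min DO ≈ 0.984 mg/L; x_c ≈ 115 km

With k_2/k_1 = 2.305 and 1 − D₀(k_2−k_1)/(k_1 L₀) = 0.9664,
t_c = ln(2.305 × 0.9664) / (0.998 − 0.433) = ln(2.227) / 0.5650 = 0.8008/0.5650 = 1.417 d.
D_c = (k_1/k_2) L₀ e^(−k_1 t_c) = (0.433/0.998) × 43.5 × e^(−0.433×1.417) = 0.4339 × 43.5 × 0.5413 = 10.22 mg/L.
Minimum DO = C_s − D_c = 11.2 − 10.22 = 0.9835 mg/L.
x_c = v t_c = 0.938 m/s × 1.417 d × 86400 s/d = 114900 m ≈ 115 km.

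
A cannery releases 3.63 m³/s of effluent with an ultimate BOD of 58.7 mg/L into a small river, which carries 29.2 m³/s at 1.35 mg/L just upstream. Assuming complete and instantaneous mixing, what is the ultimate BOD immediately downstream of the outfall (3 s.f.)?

Flow-weighted mixing: C = (Q_r C_r + Q_w C_w)/(Q_r + Q_w)
= (29.2×1.35 + 3.63×58.7)/(29.2 + 3.63) = 252.5/32.83 = 7.691 mg/L.

7.69 mg/L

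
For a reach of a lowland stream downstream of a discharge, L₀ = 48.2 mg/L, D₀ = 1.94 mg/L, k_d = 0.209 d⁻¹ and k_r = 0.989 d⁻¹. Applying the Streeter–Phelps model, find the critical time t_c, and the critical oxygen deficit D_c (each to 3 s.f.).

t_c ≈ 1.78 d; D_c ≈ 7.02 mg/L

At the critical point dD/dt = 0, so k_d L₀ e^(−k_d t) = k_r D. Substituting D(t) from the Streeter–Phelps equation and solving for t gives
t_c = ln[(k_r/k_d)(1 − D₀(k_r−k_d)/(k_d L₀))] / (k_r−k_d).
Here k_r−k_d = 0.7800 d⁻¹ and 1 − D₀(k_r−k_d)/(k_d L₀) = 1 − 1.94×0.7800/(0.209×48.2) = 0.8498, so
t_c = ln(4.732 × 0.8498) / 0.7800 = 1.392 / 0.7800 = 1.784 d.
L(t_c) = L₀ e^(−k_d t_c) = 48.2 × 0.6888 = 33.20 mg/L, and at the critical point k_r D_c = k_d L, so D_c = (0.209/0.989) × 33.20 = 7.016 mg/L.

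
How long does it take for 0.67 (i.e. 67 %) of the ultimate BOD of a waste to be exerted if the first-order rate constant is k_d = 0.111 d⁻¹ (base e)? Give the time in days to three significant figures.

t ≈ 9.99 d

y/L₀ = 1 − e^(−k_d t) = 0.67 ⇒ e^(−k_d t) = 0.330
t = −ln(0.330) / 0.111 = 1.109 / 0.111 = 9.988 d.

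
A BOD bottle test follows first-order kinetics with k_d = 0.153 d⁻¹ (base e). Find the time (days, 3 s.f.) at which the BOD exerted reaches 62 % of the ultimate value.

t ≈ 6.32 d

y/L₀ = 1 − e^(−k_d t) = 0.62 ⇒ e^(−k_d t) = 0.380
t = −ln(0.380) / 0.153 = 0.9676 / 0.153 = 6.324 d.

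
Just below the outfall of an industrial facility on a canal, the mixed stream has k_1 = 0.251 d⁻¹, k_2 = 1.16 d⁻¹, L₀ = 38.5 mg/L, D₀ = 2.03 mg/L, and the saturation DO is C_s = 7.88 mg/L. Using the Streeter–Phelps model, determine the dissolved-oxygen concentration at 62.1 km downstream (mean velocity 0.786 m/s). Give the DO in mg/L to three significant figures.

Travel time t = x/v = 62.1 km / (0.786 m/s) = 62100 m / 0.786 m/s = 79010 s = 0.9144 d.
k_1 L₀/(k_2−k_1) = 0.251×38.5/(1.16−0.251) = 9.664/0.9090 = 10.63 mg/L.
e^(−k_1 t) = e^(−0.251×0.9144) = 0.7949; e^(−k_2 t) = e^(−1.16×0.9144) = 0.3462.
D = 10.63 × (0.7949 − 0.3462) + 2.03 × 0.3462 = 4.770 + 0.7028 = 5.473 mg/L.
DO = C_s − D = 7.88 − 5.473 = 2.407 mg/L.

DO ≈ 2.41 mg/L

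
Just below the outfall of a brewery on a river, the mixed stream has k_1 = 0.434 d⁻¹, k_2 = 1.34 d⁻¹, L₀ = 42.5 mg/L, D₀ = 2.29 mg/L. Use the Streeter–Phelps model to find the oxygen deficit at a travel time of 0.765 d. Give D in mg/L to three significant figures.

k_1 L₀/(k_2−k_1) = 0.434×42.5/(1.34−0.434) = 18.45/0.9060 = 20.36 mg/L.
e^(−k_1 t) = e^(−0.434×0.7650) = 0.7175; e^(−k_2 t) = e^(−1.34×0.7650) = 0.3588.
D = 20.36 × (0.7175 − 0.3588) + 2.29 × 0.3588 = 7.303 + 0.8216 = 8.125 mg/L.

D ≈ 8.12 mg/L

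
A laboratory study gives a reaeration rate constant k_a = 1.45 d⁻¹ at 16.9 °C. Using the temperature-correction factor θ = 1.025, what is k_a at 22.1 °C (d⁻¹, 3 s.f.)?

k_a(T₂) = k_a(T₁) · θ^(T₂−T₁) = 1.45 × 1.025^(22.1−16.9)
= 1.45 × 1.025^5.20 = 1.45 × 1.137 = 1.649 d⁻¹.

k_a ≈ 1.65 d⁻¹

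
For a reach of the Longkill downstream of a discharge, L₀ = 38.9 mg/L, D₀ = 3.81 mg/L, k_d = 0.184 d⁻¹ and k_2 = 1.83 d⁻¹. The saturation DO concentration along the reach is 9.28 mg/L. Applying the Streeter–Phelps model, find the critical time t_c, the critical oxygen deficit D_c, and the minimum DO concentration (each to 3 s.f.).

At the critical point dD/dt = 0, so k_d L₀ e^(−k_d t) = k_2 D. Substituting D(t) from the Streeter–Phelps equation and solving for t gives
t_c = ln[(k_2/k_d)(1 − D₀(k_2−k_d)/(k_d L₀))] / (k_2−k_d).
Here k_2−k_d = 1.646 d⁻¹ and 1 − D₀(k_2−k_d)/(k_d L₀) = 1 − 3.81×1.646/(0.184×38.9) = 0.1238, so
t_c = ln(9.946 × 0.1238) / 1.646 = 0.2083 / 1.646 = 0.1266 d.
L(t_c) = L₀ e^(−k_d t_c) = 38.9 × 0.9770 = 38.00 mg/L, and at the critical point k_2 D_c = k_d L, so D_c = (0.184/1.83) × 38.00 = 3.821 mg/L.
Minimum DO = C_s − D_c = 9.28 − 3.821 = 5.459 mg/L.

t_c ≈ 0.127 d; D_c ≈ 3.82 mg/L; min DO ≈ 5.46 mg/L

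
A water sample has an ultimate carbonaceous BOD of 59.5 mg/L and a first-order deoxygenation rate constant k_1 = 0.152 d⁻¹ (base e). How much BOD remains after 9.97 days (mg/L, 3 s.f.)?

L_t = L₀ e^(−k_1 t) = 59.5 × e^(−0.152×9.97) = 59.5 × 0.2197 = 13.07 mg/L.

L ≈ 13.1 mg/L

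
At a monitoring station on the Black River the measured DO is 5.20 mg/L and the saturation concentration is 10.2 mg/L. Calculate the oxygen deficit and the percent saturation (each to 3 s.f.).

D ≈ 5.00 mg/L; 51.0 % saturation

D = C_s − C = 10.2 − 5.20 = 5.00 mg/L.
% saturation = 5.20/10.2 × 100 = 51.0 %.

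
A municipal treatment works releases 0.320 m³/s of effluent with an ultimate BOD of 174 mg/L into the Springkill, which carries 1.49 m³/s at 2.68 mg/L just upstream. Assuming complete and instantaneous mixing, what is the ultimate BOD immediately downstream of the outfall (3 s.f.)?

33.0 mg/L

Flow-weighted mixing: C = (Q_r C_r + Q_w C_w)/(Q_r + Q_w)
= (1.49×2.68 + 0.320×174)/(1.49 + 0.320) = 59.67/1.810 = 32.97 mg/L.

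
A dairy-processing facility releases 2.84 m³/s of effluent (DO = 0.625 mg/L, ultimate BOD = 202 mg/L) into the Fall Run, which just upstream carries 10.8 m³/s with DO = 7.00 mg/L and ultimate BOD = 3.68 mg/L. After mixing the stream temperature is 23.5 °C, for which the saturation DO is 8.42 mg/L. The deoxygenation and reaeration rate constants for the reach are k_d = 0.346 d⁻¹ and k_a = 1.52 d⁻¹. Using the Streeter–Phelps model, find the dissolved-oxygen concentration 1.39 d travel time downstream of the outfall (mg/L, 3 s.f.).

Mixed DO = (10.8×7.00 + 2.84×0.625)/(10.8+2.84) = 77.38/13.64 = 5.673 mg/L.
Mixed L₀ = (10.8×3.68 + 2.84×202)/(13.64) = 613.4/13.64 = 44.97 mg/L.
Initial deficit D₀ = C_s − DO₀ = 8.42 − 5.673 = 2.747 mg/L.
D(1.39) = [0.346×44.97/(1.52−0.346)](e^(−0.346×1.39) − e^(−1.52×1.39)) + 2.747 e^(−1.52×1.39)
= 13.25 × (0.6182 − 0.1209) + 2.747 × 0.1209 = 6.924 mg/L.
DO = 8.42 − 6.924 = 1.496 mg/L.

DO ≈ 1.50 mg/L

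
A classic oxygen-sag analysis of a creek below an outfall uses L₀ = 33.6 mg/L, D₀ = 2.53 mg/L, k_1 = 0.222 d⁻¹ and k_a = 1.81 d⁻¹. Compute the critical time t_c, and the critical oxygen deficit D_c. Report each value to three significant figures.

t_c ≈ 0.834 d; D_c ≈ 3.42 mg/L

With k_a/k_1 = 8.153 and 1 − D₀(k_a−k_1)/(k_1 L₀) = 0.4614,
t_c = ln(8.153 × 0.4614) / (1.81 − 0.222) = ln(3.762) / 1.588 = 1.325/1.588 = 0.8343 d.
D_c = (k_1/k_a) L₀ e^(−k_1 t_c) = (0.222/1.81) × 33.6 × e^(−0.222×0.8343) = 0.1227 × 33.6 × 0.8309 = 3.424 mg/L.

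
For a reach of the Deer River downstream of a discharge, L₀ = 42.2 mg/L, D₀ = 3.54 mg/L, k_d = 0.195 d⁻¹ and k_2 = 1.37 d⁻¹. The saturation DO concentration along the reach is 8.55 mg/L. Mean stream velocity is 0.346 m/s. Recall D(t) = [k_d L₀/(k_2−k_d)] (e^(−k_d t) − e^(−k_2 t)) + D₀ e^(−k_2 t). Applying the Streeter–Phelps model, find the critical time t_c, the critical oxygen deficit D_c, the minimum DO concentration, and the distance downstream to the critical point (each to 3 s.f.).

t_c = [1/(k_2−k_d)] ln[(k_2/k_d)(1 − D₀(k_2−k_d)/(k_d L₀))]
= [1/(1.37−0.195)] ln[(1.37/0.195)(1 − 3.54×1.175/(0.195×42.2))]
= (1/1.175) ln[7.026 × 0.4945] = 0.8511 × ln(3.474) = 0.8511 × 1.245 = 1.060 d.
D_c = (k_d/k_2) L₀ e^(−k_d t_c) = (0.195/1.37) × 42.2 × e^(−0.195×1.060) = 0.1423 × 42.2 × 0.8133 = 4.885 mg/L.
Minimum DO = C_s − D_c = 8.55 − 4.885 = 3.665 mg/L.
x_c = v t_c = 0.346 m/s × 1.060 d × 86400 s/d = 31690 m ≈ 31.7 km.

t_c ≈ 1.06 d; D_c ≈ 4.88 mg/L; min DO ≈ 3.67 mg/L; x_c ≈ 31.7 km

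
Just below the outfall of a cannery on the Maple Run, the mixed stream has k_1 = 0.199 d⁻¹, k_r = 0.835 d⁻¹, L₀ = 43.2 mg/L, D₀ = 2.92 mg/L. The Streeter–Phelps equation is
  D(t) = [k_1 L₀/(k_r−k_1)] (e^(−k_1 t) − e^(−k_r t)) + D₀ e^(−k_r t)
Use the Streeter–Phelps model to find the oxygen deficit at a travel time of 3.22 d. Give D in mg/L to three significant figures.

D ≈ 6.40 mg/L

k_1 L₀/(k_r−k_1) = 0.199×43.2/(0.835−0.199) = 8.597/0.6360 = 13.52 mg/L.
e^(−k_1 t) = e^(−0.199×3.220) = 0.5269; e^(−k_r t) = e^(−0.835×3.220) = 0.06797.
D = 13.52 × (0.5269 − 0.06797) + 2.92 × 0.06797 = 6.203 + 0.1985 = 6.402 mg/L.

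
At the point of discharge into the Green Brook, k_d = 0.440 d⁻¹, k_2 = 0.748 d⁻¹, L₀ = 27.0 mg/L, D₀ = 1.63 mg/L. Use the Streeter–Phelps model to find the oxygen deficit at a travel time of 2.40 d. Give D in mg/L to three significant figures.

k_d L₀/(k_2−k_d) = 0.440×27.0/(0.748−0.440) = 11.88/0.3080 = 38.57 mg/L.
e^(−k_d t) = e^(−0.440×2.400) = 0.3478; e^(−k_2 t) = e^(−0.748×2.400) = 0.1661.
D = 38.57 × (0.3478 − 0.1661) + 1.63 × 0.1661 = 7.010 + 0.2707 = 7.281 mg/L.

D ≈ 7.28 mg/L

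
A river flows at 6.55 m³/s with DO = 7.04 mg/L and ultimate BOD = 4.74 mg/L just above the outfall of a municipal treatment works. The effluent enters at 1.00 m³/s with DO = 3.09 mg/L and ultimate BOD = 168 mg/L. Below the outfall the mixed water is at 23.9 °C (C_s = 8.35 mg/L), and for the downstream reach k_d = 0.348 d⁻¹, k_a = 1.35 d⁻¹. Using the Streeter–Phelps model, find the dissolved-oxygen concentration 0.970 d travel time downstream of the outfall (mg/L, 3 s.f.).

Mixed DO = (6.55×7.04 + 1.00×3.09)/(6.55+1.00) = 49.20/7.550 = 6.517 mg/L.
Mixed L₀ = (6.55×4.74 + 1.00×168)/(7.550) = 199.0/7.550 = 26.36 mg/L.
Initial deficit D₀ = C_s − DO₀ = 8.35 − 6.517 = 1.833 mg/L.
D(0.970) = [0.348×26.36/(1.35−0.348)](e^(−0.348×0.970) − e^(−1.35×0.970)) + 1.833 e^(−1.35×0.970)
= 9.156 × (0.7135 − 0.2700) + 1.833 × 0.2700 = 4.556 mg/L.
DO = 8.35 − 4.556 = 3.794 mg/L.

DO ≈ 3.79 mg/L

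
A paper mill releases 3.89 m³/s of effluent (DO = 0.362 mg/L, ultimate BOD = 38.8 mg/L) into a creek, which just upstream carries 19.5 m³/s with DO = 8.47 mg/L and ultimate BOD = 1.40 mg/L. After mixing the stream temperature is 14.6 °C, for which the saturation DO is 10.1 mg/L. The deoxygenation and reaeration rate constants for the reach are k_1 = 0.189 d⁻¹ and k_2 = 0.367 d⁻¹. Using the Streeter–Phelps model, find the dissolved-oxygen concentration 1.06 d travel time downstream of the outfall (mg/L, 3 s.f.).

Mixed DO = (19.5×8.47 + 3.89×0.362)/(19.5+3.89) = 166.6/23.39 = 7.122 mg/L.
Mixed L₀ = (19.5×1.40 + 3.89×38.8)/(23.39) = 178.2/23.39 = 7.620 mg/L.
Initial deficit D₀ = C_s − DO₀ = 10.1 − 7.122 = 2.978 mg/L.
D(1.06) = [0.189×7.620/(0.367−0.189)](e^(−0.189×1.06) − e^(−0.367×1.06)) + 2.978 e^(−0.367×1.06)
= 8.091 × (0.8185 − 0.6777) + 2.978 × 0.6777 = 3.157 mg/L.
DO = 10.1 − 3.157 = 6.943 mg/L.

DO ≈ 6.94 mg/L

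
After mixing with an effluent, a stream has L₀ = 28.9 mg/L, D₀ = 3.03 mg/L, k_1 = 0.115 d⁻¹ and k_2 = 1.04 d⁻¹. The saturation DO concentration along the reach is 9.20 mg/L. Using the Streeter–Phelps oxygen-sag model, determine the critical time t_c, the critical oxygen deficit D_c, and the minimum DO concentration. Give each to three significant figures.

t_c ≈ 0.377 d; D_c ≈ 3.06 mg/L; min DO ≈ 6.14 mg/L

t_c = [1/(k_2−k_1)] ln[(k_2/k_1)(1 − D₀(k_2−k_1)/(k_1 L₀))]
= [1/(1.04−0.115)] ln[(1.04/0.115)(1 − 3.03×0.9250/(0.115×28.9))]
= (1/0.9250) ln[9.043 × 0.1567] = 1.081 × ln(1.417) = 1.081 × 0.3485 = 0.3768 d.
D_c = (k_1/k_2) L₀ e^(−k_1 t_c) = (0.115/1.04) × 28.9 × e^(−0.115×0.3768) = 0.1106 × 28.9 × 0.9576 = 3.060 mg/L.
Minimum DO = C_s − D_c = 9.20 − 3.060 = 6.140 mg/L.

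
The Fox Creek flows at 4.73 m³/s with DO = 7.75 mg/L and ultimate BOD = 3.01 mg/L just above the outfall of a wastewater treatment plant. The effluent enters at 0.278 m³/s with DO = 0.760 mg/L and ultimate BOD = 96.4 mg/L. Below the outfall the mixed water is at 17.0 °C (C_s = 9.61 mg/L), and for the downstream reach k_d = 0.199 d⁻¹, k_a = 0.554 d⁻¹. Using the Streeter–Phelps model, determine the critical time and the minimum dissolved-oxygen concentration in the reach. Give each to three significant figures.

t_c ≈ 0.991 d; minimum DO ≈ 7.19 mg/L

Mixed DO = (4.73×7.75 + 0.278×0.760)/(4.73+0.278) = 36.87/5.008 = 7.362 mg/L.
Mixed L₀ = (4.73×3.01 + 0.278×96.4)/(5.008) = 41.04/5.008 = 8.194 mg/L.
Initial deficit D₀ = C_s − DO₀ = 9.61 − 7.362 = 2.248 mg/L.
t_c = (1/0.3550) ln[(0.554/0.199)(1 − 2.248×0.3550/(0.199×8.194))] = 2.817 × ln(1.421) = 0.9906 d.
D_c = (0.199/0.554) × 8.194 × e^(−0.199×0.9906) = 0.3592 × 8.194 × 0.8211 = 2.417 mg/L.
Minimum DO = 9.61 − 2.417 = 7.193 mg/L.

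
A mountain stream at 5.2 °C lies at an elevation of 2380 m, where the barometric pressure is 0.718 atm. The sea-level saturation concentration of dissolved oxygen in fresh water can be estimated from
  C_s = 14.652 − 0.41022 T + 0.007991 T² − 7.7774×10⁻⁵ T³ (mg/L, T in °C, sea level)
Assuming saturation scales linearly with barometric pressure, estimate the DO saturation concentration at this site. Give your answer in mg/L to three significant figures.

At sea level: C_s = 14.652 − 0.41022×5.2 + 0.007991×5.2² − 7.7774×10⁻⁵×5.2³ = 12.72 mg/L.
Pressure correction: C_s' = 12.72 × 0.718 = 9.136 mg/L.

C_s ≈ 9.14 mg/L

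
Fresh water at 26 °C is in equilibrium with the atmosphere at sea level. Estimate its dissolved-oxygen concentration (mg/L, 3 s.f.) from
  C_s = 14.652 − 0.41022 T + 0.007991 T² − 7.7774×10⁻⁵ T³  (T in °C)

C_s = 14.652 − 0.41022×26 + 0.007991×26² − 7.7774×10⁻⁵×26³ = 8.021 mg/L.

C_s ≈ 8.02 mg/L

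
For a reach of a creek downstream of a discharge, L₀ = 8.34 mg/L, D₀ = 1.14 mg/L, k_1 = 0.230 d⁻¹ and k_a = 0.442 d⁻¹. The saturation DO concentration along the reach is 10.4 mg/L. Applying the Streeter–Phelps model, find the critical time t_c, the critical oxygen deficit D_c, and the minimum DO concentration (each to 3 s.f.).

t_c ≈ 2.45 d; D_c ≈ 2.47 mg/L; min DO ≈ 7.93 mg/L

With k_a/k_1 = 1.922 and 1 − D₀(k_a−k_1)/(k_1 L₀) = 0.8740,
t_c = ln(1.922 × 0.8740) / (0.442 − 0.230) = ln(1.680) / 0.2120 = 0.5186/0.2120 = 2.446 d.
L(t_c) = L₀ e^(−k_1 t_c) = 8.34 × 0.5697 = 4.752 mg/L, and at the critical point k_a D_c = k_1 L, so D_c = (0.230/0.442) × 4.752 = 2.473 mg/L.
Minimum DO = C_s − D_c = 10.4 − 2.473 = 7.927 mg/L.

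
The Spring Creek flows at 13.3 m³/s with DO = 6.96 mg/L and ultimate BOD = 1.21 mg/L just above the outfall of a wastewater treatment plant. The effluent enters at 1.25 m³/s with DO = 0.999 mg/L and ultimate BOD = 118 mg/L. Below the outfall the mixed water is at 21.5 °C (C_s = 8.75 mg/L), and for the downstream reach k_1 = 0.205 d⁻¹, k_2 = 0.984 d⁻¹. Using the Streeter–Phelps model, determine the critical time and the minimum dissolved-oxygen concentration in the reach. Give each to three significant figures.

t_c ≈ 0.0813 d; minimum DO ≈ 6.45 mg/L

Mixed DO = (13.3×6.96 + 1.25×0.999)/(13.3+1.25) = 93.82/14.55 = 6.448 mg/L.
Mixed L₀ = (13.3×1.21 + 1.25×118)/(14.55) = 163.6/14.55 = 11.24 mg/L.
Initial deficit D₀ = C_s − DO₀ = 8.75 − 6.448 = 2.302 mg/L.
t_c = (1/0.7790) ln[(0.984/0.205)(1 − 2.302×0.7790/(0.205×11.24))] = 1.284 × ln(1.065) = 0.08126 d.
D_c = (0.205/0.984) × 11.24 × e^(−0.205×0.08126) = 0.2083 × 11.24 × 0.9835 = 2.304 mg/L.
Minimum DO = 8.75 − 2.304 = 6.446 mg/L.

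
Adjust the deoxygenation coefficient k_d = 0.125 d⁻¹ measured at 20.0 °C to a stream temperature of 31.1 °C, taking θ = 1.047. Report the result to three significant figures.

k_d(T₂) = k_d(T₁) · θ^(T₂−T₁) = 0.125 × 1.047^(31.1−20.0)
= 0.125 × 1.047^11.1 = 0.125 × 1.665 = 0.2081 d⁻¹.

k_d ≈ 0.208 d⁻¹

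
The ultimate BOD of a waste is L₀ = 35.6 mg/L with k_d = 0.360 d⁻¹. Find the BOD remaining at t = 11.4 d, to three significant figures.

L_t = L₀ e^(−k_d t) = 35.6 × e^(−0.360×11.4) = 35.6 × 0.01651 = 0.5876 mg/L.

L ≈ 0.588 mg/L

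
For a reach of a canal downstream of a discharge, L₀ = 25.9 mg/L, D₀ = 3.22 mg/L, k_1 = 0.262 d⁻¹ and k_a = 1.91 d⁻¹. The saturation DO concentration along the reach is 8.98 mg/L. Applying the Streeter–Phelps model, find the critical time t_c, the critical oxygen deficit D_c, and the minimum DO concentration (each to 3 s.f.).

t_c = [1/(k_a−k_1)] ln[(k_a/k_1)(1 − D₀(k_a−k_1)/(k_1 L₀))]
= [1/(1.91−0.262)] ln[(1.91/0.262)(1 − 3.22×1.648/(0.262×25.9))]
= (1/1.648) ln[7.290 × 0.2180] = 0.6068 × ln(1.589) = 0.6068 × 0.4632 = 0.2811 d.
D_c = (k_1/k_a) L₀ e^(−k_1 t_c) = (0.262/1.91) × 25.9 × e^(−0.262×0.2811) = 0.1372 × 25.9 × 0.9290 = 3.301 mg/L.
Minimum DO = C_s − D_c = 8.98 − 3.301 = 5.679 mg/L.

t_c ≈ 0.281 d; D_c ≈ 3.30 mg/L; min DO ≈ 5.68 mg/L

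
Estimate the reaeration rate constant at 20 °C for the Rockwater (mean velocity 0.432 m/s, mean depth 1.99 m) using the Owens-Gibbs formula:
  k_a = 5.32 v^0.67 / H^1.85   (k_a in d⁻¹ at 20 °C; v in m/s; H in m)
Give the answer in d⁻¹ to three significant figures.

k_a = 5.32 × 0.432^0.67 / 1.99^1.85 = 5.32 × 0.5699 / 3.572 = 0.8488 d⁻¹.

k_a ≈ 0.849 d⁻¹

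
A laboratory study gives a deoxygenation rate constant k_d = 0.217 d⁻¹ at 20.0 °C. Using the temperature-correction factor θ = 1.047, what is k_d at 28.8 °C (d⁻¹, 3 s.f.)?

k_d ≈ 0.325 d⁻¹

k_d(T₂) = k_d(T₁) · θ^(T₂−T₁) = 0.217 × 1.047^(28.8−20.0)
= 0.217 × 1.047^8.80 = 0.217 × 1.498 = 0.3251 d⁻¹.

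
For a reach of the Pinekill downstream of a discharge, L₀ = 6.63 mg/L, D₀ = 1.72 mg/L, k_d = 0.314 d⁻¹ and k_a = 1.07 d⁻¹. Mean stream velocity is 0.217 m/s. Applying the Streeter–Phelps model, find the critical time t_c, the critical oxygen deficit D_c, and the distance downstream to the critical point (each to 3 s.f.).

t_c ≈ 0.326 d; D_c ≈ 1.76 mg/L; x_c ≈ 6.11 km

t_c = [1/(k_a−k_d)] ln[(k_a/k_d)(1 − D₀(k_a−k_d)/(k_d L₀))]
= [1/(1.07−0.314)] ln[(1.07/0.314)(1 − 1.72×0.7560/(0.314×6.63))]
= (1/0.7560) ln[3.408 × 0.3754] = 1.323 × ln(1.279) = 1.323 × 0.2462 = 0.3257 d.
D_c = (k_d/k_a) L₀ e^(−k_d t_c) = (0.314/1.07) × 6.63 × e^(−0.314×0.3257) = 0.2935 × 6.63 × 0.9028 = 1.756 mg/L.
x_c = v t_c = 0.217 m/s × 0.3257 d × 86400 s/d = 6107 m ≈ 6.11 km.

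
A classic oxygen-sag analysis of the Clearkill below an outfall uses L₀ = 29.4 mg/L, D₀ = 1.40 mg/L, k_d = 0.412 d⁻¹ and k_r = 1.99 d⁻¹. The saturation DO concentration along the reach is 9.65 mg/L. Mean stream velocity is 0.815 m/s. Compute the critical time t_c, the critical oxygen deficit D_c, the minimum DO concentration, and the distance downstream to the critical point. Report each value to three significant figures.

t_c ≈ 0.870 d; D_c ≈ 4.25 mg/L; min DO ≈ 5.40 mg/L; x_c ≈ 61.3 km

t_c = [1/(k_r−k_d)] ln[(k_r/k_d)(1 − D₀(k_r−k_d)/(k_d L₀))]
= [1/(1.99−0.412)] ln[(1.99/0.412)(1 − 1.40×1.578/(0.412×29.4))]
= (1/1.578) ln[4.830 × 0.8176] = 0.6337 × ln(3.949) = 0.6337 × 1.374 = 0.8704 d.
L(t_c) = L₀ e^(−k_d t_c) = 29.4 × 0.6986 = 20.54 mg/L, and at the critical point k_r D_c = k_d L, so D_c = (0.412/1.99) × 20.54 = 4.253 mg/L.
Minimum DO = C_s − D_c = 9.65 − 4.253 = 5.397 mg/L.
x_c = v t_c = 0.815 m/s × 0.8704 d × 86400 s/d = 61290 m ≈ 61.3 km.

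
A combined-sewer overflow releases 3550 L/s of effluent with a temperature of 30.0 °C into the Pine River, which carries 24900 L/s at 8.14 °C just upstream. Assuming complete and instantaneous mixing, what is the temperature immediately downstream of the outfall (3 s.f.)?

10.9 °C

Flow-weighted mixing: C = (Q_r C_r + Q_w C_w)/(Q_r + Q_w)
= (24900×8.14 + 3550×30.0)/(24900 + 3550) = 309200/28450 = 10.87 °C.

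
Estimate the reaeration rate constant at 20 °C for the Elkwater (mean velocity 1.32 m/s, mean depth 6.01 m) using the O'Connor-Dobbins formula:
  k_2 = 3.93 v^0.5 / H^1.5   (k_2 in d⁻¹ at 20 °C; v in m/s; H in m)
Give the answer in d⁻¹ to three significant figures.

k_2 = 3.93 × 1.32^0.5 / 6.01^1.5 = 3.93 × 1.149 / 14.73 = 0.3065 d⁻¹.

k_2 ≈ 0.306 d⁻¹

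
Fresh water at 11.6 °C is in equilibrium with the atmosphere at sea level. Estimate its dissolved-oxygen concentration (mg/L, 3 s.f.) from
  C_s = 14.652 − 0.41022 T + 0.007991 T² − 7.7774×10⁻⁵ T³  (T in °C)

C_s = 14.652 − 0.41022×11.6 + 0.007991×11.6² − 7.7774×10⁻⁵×11.6³ = 10.85 mg/L.

C_s ≈ 10.8 mg/L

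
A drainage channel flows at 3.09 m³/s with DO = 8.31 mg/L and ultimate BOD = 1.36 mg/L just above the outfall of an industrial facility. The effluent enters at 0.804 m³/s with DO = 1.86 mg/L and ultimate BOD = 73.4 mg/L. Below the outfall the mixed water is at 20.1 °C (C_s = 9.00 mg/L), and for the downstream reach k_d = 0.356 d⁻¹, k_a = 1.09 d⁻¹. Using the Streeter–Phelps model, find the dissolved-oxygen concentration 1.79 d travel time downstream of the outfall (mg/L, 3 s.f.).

Mixed DO = (3.09×8.31 + 0.804×1.86)/(3.09+0.804) = 27.17/3.894 = 6.978 mg/L.
Mixed L₀ = (3.09×1.36 + 0.804×73.4)/(3.894) = 63.22/3.894 = 16.23 mg/L.
Initial deficit D₀ = C_s − DO₀ = 9.00 − 6.978 = 2.022 mg/L.
D(1.79) = [0.356×16.23/(1.09−0.356)](e^(−0.356×1.79) − e^(−1.09×1.79)) + 2.022 e^(−1.09×1.79)
= 7.874 × (0.5287 − 0.1421) + 2.022 × 0.1421 = 3.332 mg/L.
DO = 9.00 − 3.332 = 5.668 mg/L.

DO ≈ 5.67 mg/L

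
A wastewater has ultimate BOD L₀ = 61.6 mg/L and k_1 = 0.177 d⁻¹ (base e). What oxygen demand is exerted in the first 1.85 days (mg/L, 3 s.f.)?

y ≈ 17.2 mg/L

y_t = L₀(1 − e^(−k_1 t)) = 61.6 × (1 − e^(−0.177×1.85))
= 61.6 × (1 − 0.7208) = 61.6 × 0.2792 = 17.20 mg/L.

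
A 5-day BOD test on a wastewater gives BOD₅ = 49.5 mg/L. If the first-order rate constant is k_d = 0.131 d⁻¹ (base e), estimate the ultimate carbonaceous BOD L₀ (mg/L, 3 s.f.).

BOD₅ = L₀(1 − e^(−5k_d)) ⇒ L₀ = BOD₅ / (1 − e^(−5×0.131))
= 49.5 / (1 − 0.5194) = 49.5 / 0.4806 = 103.0 mg/L.

L₀ ≈ 103 mg/L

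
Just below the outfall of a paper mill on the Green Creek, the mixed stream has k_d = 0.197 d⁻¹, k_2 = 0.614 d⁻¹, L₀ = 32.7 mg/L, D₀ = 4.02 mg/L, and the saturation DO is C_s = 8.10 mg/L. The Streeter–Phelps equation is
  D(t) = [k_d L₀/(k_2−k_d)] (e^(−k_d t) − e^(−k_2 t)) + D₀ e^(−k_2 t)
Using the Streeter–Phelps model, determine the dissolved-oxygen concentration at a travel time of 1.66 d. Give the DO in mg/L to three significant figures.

k_d L₀/(k_2−k_d) = 0.197×32.7/(0.614−0.197) = 6.442/0.4170 = 15.45 mg/L.
e^(−k_d t) = e^(−0.197×1.660) = 0.7211; e^(−k_2 t) = e^(−0.614×1.660) = 0.3609.
D = 15.45 × (0.7211 − 0.3609) + 4.02 × 0.3609 = 5.564 + 1.451 = 7.015 mg/L.
DO = C_s − D = 8.10 − 7.015 = 1.085 mg/L.

DO ≈ 1.08 mg/L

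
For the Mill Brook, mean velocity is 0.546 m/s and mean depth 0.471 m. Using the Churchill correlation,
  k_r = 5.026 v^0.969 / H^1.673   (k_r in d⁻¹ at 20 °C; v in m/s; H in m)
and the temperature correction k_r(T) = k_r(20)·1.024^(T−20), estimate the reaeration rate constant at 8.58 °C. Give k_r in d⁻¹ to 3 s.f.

k_r ≈ 7.52 d⁻¹

k_r(20) = 5.026 × 0.546^0.969 / 0.471^1.673 = 5.026 × 0.5563 / 0.2838 = 9.854 d⁻¹.
k_r(8.58) = 9.854 × 1.024^(8.58−20) = 9.854 × 0.7627 = 7.516 d⁻¹.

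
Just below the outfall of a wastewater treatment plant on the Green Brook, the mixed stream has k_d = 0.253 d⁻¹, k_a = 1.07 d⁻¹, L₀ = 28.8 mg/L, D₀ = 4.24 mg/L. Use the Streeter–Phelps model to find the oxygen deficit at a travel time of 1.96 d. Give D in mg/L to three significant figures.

D ≈ 4.86 mg/L

k_d L₀/(k_a−k_d) = 0.253×28.8/(1.07−0.253) = 7.286/0.8170 = 8.918 mg/L.
e^(−k_d t) = e^(−0.253×1.960) = 0.6090; e^(−k_a t) = e^(−1.07×1.960) = 0.1228.
D = 8.918 × (0.6090 − 0.1228) + 4.24 × 0.1228 = 4.336 + 0.5207 = 4.857 mg/L.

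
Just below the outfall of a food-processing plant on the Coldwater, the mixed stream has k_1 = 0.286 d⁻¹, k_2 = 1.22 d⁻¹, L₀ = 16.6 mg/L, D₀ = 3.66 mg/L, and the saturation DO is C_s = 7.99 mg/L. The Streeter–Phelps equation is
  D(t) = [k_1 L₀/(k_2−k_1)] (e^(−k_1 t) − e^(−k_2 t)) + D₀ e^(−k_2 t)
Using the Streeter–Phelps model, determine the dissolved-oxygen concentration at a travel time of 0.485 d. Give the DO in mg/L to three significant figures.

k_1 L₀/(k_2−k_1) = 0.286×16.6/(1.22−0.286) = 4.748/0.9340 = 5.083 mg/L.
e^(−k_1 t) = e^(−0.286×0.4850) = 0.8705; e^(−k_2 t) = e^(−1.22×0.4850) = 0.5534.
D = 5.083 × (0.8705 − 0.5534) + 3.66 × 0.5534 = 1.612 + 2.025 = 3.637 mg/L.
DO = C_s − D = 7.99 − 3.637 = 4.353 mg/L.

DO ≈ 4.35 mg/L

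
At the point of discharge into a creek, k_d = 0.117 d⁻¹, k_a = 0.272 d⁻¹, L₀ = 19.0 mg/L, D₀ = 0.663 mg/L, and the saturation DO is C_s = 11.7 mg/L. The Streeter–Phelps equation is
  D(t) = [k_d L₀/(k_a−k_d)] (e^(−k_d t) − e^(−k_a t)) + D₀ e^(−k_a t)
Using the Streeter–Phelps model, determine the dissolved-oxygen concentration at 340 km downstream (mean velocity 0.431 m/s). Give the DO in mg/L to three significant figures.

DO ≈ 7.91 mg/L

Travel time t = x/v = 340 km / (0.431 m/s) = 340000 m / 0.431 m/s = 788900 s = 9.130 d.
k_d L₀/(k_a−k_d) = 0.117×19.0/(0.272−0.117) = 2.223/0.1550 = 14.34 mg/L.
e^(−k_d t) = e^(−0.117×9.130) = 0.3436; e^(−k_a t) = e^(−0.272×9.130) = 0.08345.
D = 14.34 × (0.3436 − 0.08345) + 0.663 × 0.08345 = 3.731 + 0.05533 = 3.786 mg/L.
DO = C_s − D = 11.7 − 3.786 = 7.914 mg/L.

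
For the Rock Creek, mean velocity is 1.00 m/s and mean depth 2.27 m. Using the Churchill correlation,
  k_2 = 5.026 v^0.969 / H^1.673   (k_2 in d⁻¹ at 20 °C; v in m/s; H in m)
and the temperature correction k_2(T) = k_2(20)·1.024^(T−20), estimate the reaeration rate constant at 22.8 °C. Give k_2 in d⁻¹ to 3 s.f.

k_2(20) = 5.026 × 1.00^0.969 / 2.27^1.673 = 5.026 × 1.000 / 3.941 = 1.275 d⁻¹.
k_2(22.8) = 1.275 × 1.024^(22.8−20) = 1.275 × 1.069 = 1.363 d⁻¹.

k_2 ≈ 1.36 d⁻¹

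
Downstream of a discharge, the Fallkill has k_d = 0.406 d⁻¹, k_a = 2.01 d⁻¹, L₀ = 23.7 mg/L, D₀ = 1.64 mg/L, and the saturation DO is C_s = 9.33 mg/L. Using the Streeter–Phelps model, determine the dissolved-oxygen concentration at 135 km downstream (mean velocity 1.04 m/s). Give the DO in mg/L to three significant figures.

Travel time t = x/v = 135 km / (1.04 m/s) = 135000 m / 1.04 m/s = 129800 s = 1.502 d.
k_d L₀/(k_a−k_d) = 0.406×23.7/(2.01−0.406) = 9.622/1.604 = 5.999 mg/L.
e^(−k_d t) = e^(−0.406×1.502) = 0.5434; e^(−k_a t) = e^(−2.01×1.502) = 0.04881.
D = 5.999 × (0.5434 − 0.04881) + 1.64 × 0.04881 = 2.967 + 0.08005 = 3.047 mg/L.
DO = C_s − D = 9.33 − 3.047 = 6.283 mg/L.

DO ≈ 6.28 mg/L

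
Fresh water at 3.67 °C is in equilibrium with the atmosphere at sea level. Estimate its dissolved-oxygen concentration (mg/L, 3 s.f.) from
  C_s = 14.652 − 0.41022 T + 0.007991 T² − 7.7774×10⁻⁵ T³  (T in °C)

C_s = 14.652 − 0.41022×3.67 + 0.007991×3.67² − 7.7774×10⁻⁵×3.67³ = 13.25 mg/L.

C_s ≈ 13.3 mg/L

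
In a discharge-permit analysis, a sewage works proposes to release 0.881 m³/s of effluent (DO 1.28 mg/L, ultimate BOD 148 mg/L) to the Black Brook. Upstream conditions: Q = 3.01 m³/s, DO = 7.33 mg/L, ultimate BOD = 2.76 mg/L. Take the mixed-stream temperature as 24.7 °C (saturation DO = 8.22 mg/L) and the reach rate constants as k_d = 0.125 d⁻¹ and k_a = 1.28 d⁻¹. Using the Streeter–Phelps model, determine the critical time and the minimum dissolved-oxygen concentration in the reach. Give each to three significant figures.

t_c ≈ 1.25 d; minimum DO ≈ 5.24 mg/L

Mixed DO = (3.01×7.33 + 0.881×1.28)/(3.01+0.881) = 23.19/3.891 = 5.960 mg/L.
Mixed L₀ = (3.01×2.76 + 0.881×148)/(3.891) = 138.7/3.891 = 35.65 mg/L.
Initial deficit D₀ = C_s − DO₀ = 8.22 − 5.960 = 2.260 mg/L.
t_c = (1/1.155) ln[(1.28/0.125)(1 − 2.260×1.155/(0.125×35.65))] = 0.8658 × ln(4.241) = 1.251 d.
D_c = (0.125/1.28) × 35.65 × e^(−0.125×1.251) = 0.09766 × 35.65 × 0.8552 = 2.977 mg/L.
Minimum DO = 8.22 − 2.977 = 5.243 mg/L.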